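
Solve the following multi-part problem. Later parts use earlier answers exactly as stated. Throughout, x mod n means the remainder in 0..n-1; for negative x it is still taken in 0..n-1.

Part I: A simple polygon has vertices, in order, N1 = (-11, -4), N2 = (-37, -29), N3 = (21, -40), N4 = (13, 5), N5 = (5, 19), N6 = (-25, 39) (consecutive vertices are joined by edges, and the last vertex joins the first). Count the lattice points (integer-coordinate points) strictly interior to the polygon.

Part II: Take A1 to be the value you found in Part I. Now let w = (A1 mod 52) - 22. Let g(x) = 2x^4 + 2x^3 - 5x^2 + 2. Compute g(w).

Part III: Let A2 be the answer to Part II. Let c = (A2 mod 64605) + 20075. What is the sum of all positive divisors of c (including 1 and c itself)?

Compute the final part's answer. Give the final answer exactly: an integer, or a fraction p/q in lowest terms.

Part I: cross terms: (-11*-29 - -37*-4)=171, (-37*-40 - 21*-29)=2089, (21*5 - 13*-40)=625, (13*19 - 5*5)=222, (5*39 - -25*19)=670, (-25*-4 - -11*39)=529; twice the area = |4306| = 4306; area = 2153; boundary points = 1 + 1 + 1 + 2 + 10 + 1 = 16; strictly interior points = area - boundary/2 + 1 = 2146; answer 2146
Part II: A1 = 2146; w = -8; 2*(-8)^4 + 2*(-8)^3 - 5*(-8)^2 + 2 = (8192) + (-1024) + (-320) + (2) = 6850; answer 6850
Part III: A2 = 6850; c = 26925; 26925 = 3 * 5^2 * 359; sigma = (1 + 3) * (1 + 5 + 25) * (1 + 359) = 4 * 31 * 360 = 44640; answer 44640

44640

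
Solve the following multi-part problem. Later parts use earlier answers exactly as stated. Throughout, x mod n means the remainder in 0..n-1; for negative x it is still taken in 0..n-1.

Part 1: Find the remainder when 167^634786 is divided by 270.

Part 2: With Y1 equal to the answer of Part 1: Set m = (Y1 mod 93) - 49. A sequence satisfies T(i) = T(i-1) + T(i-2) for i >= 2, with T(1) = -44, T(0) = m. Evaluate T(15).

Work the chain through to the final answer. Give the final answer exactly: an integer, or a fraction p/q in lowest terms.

Part 1: squarings mod 270: 167^1=167, 167^2=79, 167^4=31, 167^8=151, 167^16=121, 167^32=61, 167^64=211, 167^128=241, 167^256=31, 167^512=151, 167^1024=121, 167^2048=61, 167^4096=211, 167^8192=241, 167^16384=31, 167^32768=151, 167^65536=121, 167^131072=61, 167^262144=211, 167^524288=241; 167^634786 = 167^2 * 167^32 * 167^128 * 167^256 * 167^512 * 167^1024 * 167^2048 * 167^8192 * 167^32768 * 167^65536 * 167^524288 = 229 (mod 270); answer 229
Part 2: Y1 = 229; m = -6; T(2) = 1*(-44) + 1*(-6) = -50; iterating: T(2)=-50, T(3)=-94, T(4)=-144, T(5)=-238, T(6)=-382, T(7)=-620, T(8)=-1002, T(9)=-1622, T(10)=-2624, T(11)=-4246, T(12)=-6870, T(13)=-11116, T(14)=-17986, T(15)=-29102; answer -29102

-29102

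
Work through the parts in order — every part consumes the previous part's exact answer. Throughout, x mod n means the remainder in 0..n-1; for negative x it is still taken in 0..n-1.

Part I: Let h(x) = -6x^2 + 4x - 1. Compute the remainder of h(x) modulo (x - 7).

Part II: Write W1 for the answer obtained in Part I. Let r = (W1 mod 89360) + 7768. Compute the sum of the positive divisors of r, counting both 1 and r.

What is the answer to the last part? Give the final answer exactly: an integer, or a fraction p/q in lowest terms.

Part I: remainder = value at the root: -6*(7)^2 + 4*(7)^1 - 1 = (-294) + (28) + (-1) = -267; answer -267
Part II: W1 = -267; r = 96861; 96861 = 3 * 83 * 389; sigma = (1 + 3) * (1 + 83) * (1 + 389) = 4 * 84 * 390 = 131040; answer 131040

131040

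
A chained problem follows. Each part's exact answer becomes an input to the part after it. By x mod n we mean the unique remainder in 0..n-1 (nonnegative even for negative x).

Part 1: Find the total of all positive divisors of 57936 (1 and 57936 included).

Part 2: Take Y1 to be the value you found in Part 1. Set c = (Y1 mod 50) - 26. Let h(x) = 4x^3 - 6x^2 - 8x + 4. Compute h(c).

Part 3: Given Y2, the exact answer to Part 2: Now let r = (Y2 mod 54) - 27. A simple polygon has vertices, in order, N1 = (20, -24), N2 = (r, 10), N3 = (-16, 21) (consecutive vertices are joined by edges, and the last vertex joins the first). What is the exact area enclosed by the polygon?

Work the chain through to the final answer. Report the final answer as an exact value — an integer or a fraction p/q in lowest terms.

Part 1: 57936 = 2^4 * 3 * 17 * 71; sigma = (1 + 2 + 4 + 8 + 16) * (1 + 3) * (1 + 17) * (1 + 71) = 31 * 4 * 18 * 72 = 160704; answer 160704
Part 2: Y1 = 160704; c = -22; 4*(-22)^3 - 6*(-22)^2 - 8*(-22)^1 + 4 = (-42592) + (-2904) + (176) + (4) = -45316; answer -45316
Part 3: Y2 = -45316; r = 17; cross terms: (20*10 - 17*-24)=608, (17*21 - -16*10)=517, (-16*-24 - 20*21)=-36; twice the area = |1089| = 1089; area = 1089/2; answer 1089/2

1089/2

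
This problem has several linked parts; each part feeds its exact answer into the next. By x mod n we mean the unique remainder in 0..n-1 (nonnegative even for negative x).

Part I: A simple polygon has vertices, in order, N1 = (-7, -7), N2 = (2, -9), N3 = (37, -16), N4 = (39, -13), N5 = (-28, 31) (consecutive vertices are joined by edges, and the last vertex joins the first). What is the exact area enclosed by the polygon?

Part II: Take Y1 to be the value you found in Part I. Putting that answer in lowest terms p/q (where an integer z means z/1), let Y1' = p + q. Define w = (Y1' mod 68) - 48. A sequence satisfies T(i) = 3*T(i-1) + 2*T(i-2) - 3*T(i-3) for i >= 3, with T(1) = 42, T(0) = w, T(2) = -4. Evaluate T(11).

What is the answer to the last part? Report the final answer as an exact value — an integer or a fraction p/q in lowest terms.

2047995

Part I: cross terms: (-7*-9 - 2*-7)=77, (2*-16 - 37*-9)=301, (37*-13 - 39*-16)=143, (39*31 - -28*-13)=845, (-28*-7 - -7*31)=413; twice the area = |1779| = 1779; area = 1779/2; answer 1779/2
Part II: Y1 = 1779/2; threaded value p + q = 1781; w = -35; T(3) = 3*(-4) + 2*(42) - 3*(-35) = 177; iterating: T(3)=177, T(4)=397, T(5)=1557, T(6)=4934, T(7)=16725, T(8)=55372, T(9)=184764, T(10)=614861, T(11)=2047995; answer 2047995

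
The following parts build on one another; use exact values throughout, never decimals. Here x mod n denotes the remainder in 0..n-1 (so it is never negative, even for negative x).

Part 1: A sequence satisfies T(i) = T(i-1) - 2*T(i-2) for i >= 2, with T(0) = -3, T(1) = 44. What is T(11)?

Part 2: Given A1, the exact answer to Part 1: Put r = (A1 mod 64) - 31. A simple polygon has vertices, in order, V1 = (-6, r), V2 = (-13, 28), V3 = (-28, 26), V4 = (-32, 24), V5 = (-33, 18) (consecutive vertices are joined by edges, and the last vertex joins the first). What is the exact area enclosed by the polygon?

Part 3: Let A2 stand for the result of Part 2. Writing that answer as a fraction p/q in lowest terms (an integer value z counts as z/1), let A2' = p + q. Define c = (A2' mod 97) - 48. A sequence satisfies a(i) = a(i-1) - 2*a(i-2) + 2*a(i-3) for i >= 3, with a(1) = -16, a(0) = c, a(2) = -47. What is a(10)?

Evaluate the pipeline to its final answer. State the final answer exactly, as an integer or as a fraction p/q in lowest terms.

-987

Part 1: T(2) = 1*(44) - 2*(-3) = 50; iterating: T(2)=50, T(3)=-38, T(4)=-138, T(5)=-62, T(6)=214, T(7)=338, T(8)=-90, T(9)=-766, T(10)=-586, T(11)=946; answer 946
Part 2: A1 = 946; r = 19; cross terms: (-6*28 - -13*19)=79, (-13*26 - -28*28)=446, (-28*24 - -32*26)=160, (-32*18 - -33*24)=216, (-33*19 - -6*18)=-519; twice the area = |382| = 382; area = 191; answer 191
Part 3: A2 = 191; threaded value p + q = 192; c = 47; a(3) = 1*(-47) - 2*(-16) + 2*(47) = 79; iterating: a(3)=79, a(4)=141, a(5)=-111, a(6)=-235, a(7)=269, a(8)=517, a(9)=-491, a(10)=-987; answer -987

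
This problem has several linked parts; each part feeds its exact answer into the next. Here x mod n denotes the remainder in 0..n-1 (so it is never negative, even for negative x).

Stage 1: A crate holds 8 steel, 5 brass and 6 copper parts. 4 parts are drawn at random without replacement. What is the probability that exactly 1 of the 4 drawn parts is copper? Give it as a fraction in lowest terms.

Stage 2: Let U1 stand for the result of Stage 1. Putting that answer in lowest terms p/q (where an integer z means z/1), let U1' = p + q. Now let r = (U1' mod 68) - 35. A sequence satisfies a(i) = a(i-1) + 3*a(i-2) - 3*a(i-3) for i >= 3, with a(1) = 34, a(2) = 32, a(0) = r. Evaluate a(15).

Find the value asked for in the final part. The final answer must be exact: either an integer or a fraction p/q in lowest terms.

Stage 1: total draws C(19,4) = 3876; favorable C(6,1)*C(13,3) = 1716; P = 143/323; answer 143/323
Stage 2: U1 = 143/323; threaded value p + q = 466; r = 23; a(3) = 1*(32) + 3*(34) - 3*(23) = 65; iterating: a(3)=65, a(4)=59, a(5)=158, a(6)=140, a(7)=437, a(8)=383, a(9)=1274, a(10)=1112, a(11)=3785, a(12)=3299, a(13)=11318, a(14)=9860, a(15)=33917; answer 33917

33917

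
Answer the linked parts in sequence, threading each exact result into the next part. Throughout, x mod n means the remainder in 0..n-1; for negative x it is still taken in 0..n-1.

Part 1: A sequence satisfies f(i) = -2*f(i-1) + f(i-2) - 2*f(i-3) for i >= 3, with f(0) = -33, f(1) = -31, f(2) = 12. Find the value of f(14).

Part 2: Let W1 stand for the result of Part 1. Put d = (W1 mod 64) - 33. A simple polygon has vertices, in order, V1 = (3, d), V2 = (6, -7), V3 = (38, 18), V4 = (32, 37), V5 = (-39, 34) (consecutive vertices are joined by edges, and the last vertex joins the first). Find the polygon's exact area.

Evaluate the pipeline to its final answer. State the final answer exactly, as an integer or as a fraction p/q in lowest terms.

4017/2

Part 1: f(3) = -2*(12) + 1*(-31) - 2*(-33) = 11; iterating: f(3)=11, f(4)=52, f(5)=-117, f(6)=264, f(7)=-749, f(8)=1996, f(9)=-5269, f(10)=14032, f(11)=-37325, f(12)=99220, f(13)=-263829, f(14)=701528; answer 701528
Part 2: W1 = 701528; d = -9; cross terms: (3*-7 - 6*-9)=33, (6*18 - 38*-7)=374, (38*37 - 32*18)=830, (32*34 - -39*37)=2531, (-39*-9 - 3*34)=249; twice the area = |4017| = 4017; area = 4017/2; answer 4017/2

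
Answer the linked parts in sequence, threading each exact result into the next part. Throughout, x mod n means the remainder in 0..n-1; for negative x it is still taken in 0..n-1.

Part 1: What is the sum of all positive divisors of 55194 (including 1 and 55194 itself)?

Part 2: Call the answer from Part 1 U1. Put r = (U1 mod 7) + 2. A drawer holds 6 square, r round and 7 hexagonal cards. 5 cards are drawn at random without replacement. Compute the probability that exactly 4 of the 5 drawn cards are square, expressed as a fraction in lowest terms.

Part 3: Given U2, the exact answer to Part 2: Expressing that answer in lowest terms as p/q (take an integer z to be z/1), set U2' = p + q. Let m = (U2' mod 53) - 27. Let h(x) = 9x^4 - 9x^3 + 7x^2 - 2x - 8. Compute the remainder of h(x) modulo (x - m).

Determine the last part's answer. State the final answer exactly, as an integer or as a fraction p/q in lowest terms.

Part 1: 55194 = 2 * 3 * 9199; sigma = (1 + 2) * (1 + 3) * (1 + 9199) = 3 * 4 * 9200 = 110400; answer 110400
Part 2: U1 = 110400; r = 5; total draws C(18,5) = 8568; favorable C(6,4)*C(12,1) = 180; P = 5/238; answer 5/238
Part 3: U2 = 5/238; threaded value p + q = 243; m = 4; remainder = value at the root: 9*(4)^4 - 9*(4)^3 + 7*(4)^2 - 2*(4)^1 - 8 = (2304) + (-576) + (112) + (-8) + (-8) = 1824; answer 1824

1824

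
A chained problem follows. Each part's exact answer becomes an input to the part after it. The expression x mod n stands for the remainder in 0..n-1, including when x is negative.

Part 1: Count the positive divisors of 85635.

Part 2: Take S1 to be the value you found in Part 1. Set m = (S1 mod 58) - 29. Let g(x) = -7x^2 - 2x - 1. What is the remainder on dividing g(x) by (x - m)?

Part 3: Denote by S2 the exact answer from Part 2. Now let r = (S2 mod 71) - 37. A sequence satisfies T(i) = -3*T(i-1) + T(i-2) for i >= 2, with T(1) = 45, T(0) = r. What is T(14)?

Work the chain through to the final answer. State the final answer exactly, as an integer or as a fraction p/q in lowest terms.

Part 1: 85635 = 3^2 * 5 * 11 * 173; number of divisors = (2+1) * (1+1) * (1+1) * (1+1) = 24; answer 24
Part 2: S1 = 24; m = -5; remainder = value at the root: -7*(-5)^2 - 2*(-5)^1 - 1 = (-175) + (10) + (-1) = -166; answer -166
Part 3: S2 = -166; r = 10; T(2) = -3*(45) + 1*(10) = -125; iterating: T(2)=-125, T(3)=420, T(4)=-1385, T(5)=4575, T(6)=-15110, T(7)=49905, T(8)=-164825, T(9)=544380, T(10)=-1797965, T(11)=5938275, T(12)=-19612790, T(13)=64776645, T(14)=-213942725; answer -213942725

-213942725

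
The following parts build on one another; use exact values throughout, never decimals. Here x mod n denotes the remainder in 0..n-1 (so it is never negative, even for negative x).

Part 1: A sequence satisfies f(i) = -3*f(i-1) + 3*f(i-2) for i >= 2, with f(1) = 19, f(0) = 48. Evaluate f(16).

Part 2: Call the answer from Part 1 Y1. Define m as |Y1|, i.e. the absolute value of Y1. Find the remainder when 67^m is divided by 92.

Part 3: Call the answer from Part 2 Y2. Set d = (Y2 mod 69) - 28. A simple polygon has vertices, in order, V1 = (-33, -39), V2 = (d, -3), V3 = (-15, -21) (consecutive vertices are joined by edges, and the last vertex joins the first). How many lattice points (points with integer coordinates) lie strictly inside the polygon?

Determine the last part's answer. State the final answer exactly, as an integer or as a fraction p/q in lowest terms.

169

Part 1: f(2) = -3*(19) + 3*(48) = 87; iterating: f(2)=87, f(3)=-204, f(4)=873, f(5)=-3231, f(6)=12312, f(7)=-46629, f(8)=176823, f(9)=-670356, f(10)=2541537, f(11)=-9635679, f(12)=36531648, f(13)=-138501981, f(14)=525100887, f(15)=-1990808604, f(16)=7547728473; answer 7547728473
Part 2: Y1 = 7547728473; m = 7547728473; squarings mod 92: 67^1=67, 67^2=73, 67^4=85, 67^8=49, 67^16=9, 67^32=81, 67^64=29, 67^128=13, 67^256=77, 67^512=41, 67^1024=25, 67^2048=73, 67^4096=85, 67^8192=49, 67^16384=9, 67^32768=81, 67^65536=29, 67^131072=13, 67^262144=77, 67^524288=41, 67^1048576=25, 67^2097152=73, 67^4194304=85, 67^8388608=49, 67^16777216=9, 67^33554432=81, 67^67108864=29, 67^134217728=13, 67^268435456=77, 67^536870912=41, 67^1073741824=25, 67^2147483648=73, 67^4294967296=85; 67^7547728473 = 67^1 * 67^8 * 67^16 * 67^64 * 67^512 * 67^4096 * 67^8192 * 67^65536 * 67^2097152 * 67^4194304 * 67^8388608 * 67^16777216 * 67^1073741824 * 67^2147483648 * 67^4294967296 = 11 (mod 92); answer 11
Part 3: Y2 = 11; d = -17; cross terms: (-33*-3 - -17*-39)=-564, (-17*-21 - -15*-3)=312, (-15*-39 - -33*-21)=-108; twice the area = |-360| = 360; area = 180; boundary points = 4 + 2 + 18 = 24; strictly interior points = area - boundary/2 + 1 = 169; answer 169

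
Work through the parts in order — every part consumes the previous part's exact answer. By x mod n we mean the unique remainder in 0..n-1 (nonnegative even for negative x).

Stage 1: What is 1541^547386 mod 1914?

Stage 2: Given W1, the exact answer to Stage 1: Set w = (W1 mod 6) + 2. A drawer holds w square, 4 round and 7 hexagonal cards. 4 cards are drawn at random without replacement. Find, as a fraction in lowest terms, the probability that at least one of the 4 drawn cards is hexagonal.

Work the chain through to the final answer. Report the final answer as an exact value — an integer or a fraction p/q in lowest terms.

Stage 1: squarings mod 1914: 1541^1=1541, 1541^2=1321, 1541^4=1387, 1541^8=199, 1541^16=1321, 1541^32=1387, 1541^64=199, 1541^128=1321, 1541^256=1387, 1541^512=199, 1541^1024=1321, 1541^2048=1387, 1541^4096=199, 1541^8192=1321, 1541^16384=1387, 1541^32768=199, 1541^65536=1321, 1541^131072=1387, 1541^262144=199, 1541^524288=1321; 1541^547386 = 1541^2 * 1541^8 * 1541^16 * 1541^32 * 1541^512 * 1541^2048 * 1541^4096 * 1541^16384 * 1541^524288 = 1 (mod 1914); answer 1
Stage 2: W1 = 1; w = 3; total draws C(14,4) = 1001; complement C(7,4) = 35; favorable 1001 - 35 = 966; P = 138/143; answer 138/143

138/143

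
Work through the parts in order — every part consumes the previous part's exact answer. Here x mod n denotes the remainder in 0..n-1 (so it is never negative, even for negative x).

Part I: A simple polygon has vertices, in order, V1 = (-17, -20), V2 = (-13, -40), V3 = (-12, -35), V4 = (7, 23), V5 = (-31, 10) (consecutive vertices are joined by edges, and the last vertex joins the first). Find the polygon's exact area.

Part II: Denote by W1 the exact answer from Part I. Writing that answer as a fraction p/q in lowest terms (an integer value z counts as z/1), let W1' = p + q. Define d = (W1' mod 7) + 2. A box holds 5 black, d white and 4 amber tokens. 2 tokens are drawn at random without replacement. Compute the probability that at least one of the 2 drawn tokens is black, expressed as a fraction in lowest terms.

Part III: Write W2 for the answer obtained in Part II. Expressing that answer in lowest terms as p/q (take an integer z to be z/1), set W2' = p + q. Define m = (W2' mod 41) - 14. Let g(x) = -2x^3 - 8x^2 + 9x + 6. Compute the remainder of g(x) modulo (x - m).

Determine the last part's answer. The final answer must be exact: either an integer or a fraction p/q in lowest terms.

Part I: cross terms: (-17*-40 - -13*-20)=420, (-13*-35 - -12*-40)=-25, (-12*23 - 7*-35)=-31, (7*10 - -31*23)=783, (-31*-20 - -17*10)=790; twice the area = |1937| = 1937; area = 1937/2; answer 1937/2
Part II: W1 = 1937/2; threaded value p + q = 1939; d = 2; total draws C(11,2) = 55; complement C(6,2) = 15; favorable 55 - 15 = 40; P = 8/11; answer 8/11
Part III: W2 = 8/11; threaded value p + q = 19; m = 5; remainder = value at the root: -2*(5)^3 - 8*(5)^2 + 9*(5)^1 + 6 = (-250) + (-200) + (45) + (6) = -399; answer -399

-399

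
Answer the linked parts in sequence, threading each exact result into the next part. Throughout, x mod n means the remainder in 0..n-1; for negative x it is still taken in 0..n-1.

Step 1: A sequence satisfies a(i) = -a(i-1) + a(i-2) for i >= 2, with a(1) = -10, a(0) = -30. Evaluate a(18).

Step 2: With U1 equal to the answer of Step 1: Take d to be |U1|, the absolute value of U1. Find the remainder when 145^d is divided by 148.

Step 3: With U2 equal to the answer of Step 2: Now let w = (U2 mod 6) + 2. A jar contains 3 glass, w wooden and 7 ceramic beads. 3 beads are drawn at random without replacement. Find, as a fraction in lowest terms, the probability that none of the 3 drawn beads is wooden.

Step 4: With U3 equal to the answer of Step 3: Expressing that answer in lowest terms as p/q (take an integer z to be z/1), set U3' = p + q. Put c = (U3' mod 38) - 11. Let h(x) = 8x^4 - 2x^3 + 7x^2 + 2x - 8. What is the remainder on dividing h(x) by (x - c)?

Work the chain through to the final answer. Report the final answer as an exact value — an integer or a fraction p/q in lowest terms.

82672

Step 1: a(2) = -1*(-10) + 1*(-30) = -20; iterating: a(2)=-20, a(3)=10, a(4)=-30, a(5)=40, a(6)=-70, a(7)=110, a(8)=-180, a(9)=290, a(10)=-470, a(11)=760, a(12)=-1230, a(13)=1990, a(14)=-3220, a(15)=5210, a(16)=-8430, a(17)=13640, a(18)=-22070; answer -22070
Step 2: U1 = -22070; d = 22070; squarings mod 148: 145^1=145, 145^2=9, 145^4=81, 145^8=49, 145^16=33, 145^32=53, 145^64=145, 145^128=9, 145^256=81, 145^512=49, 145^1024=33, 145^2048=53, 145^4096=145, 145^8192=9, 145^16384=81; 145^22070 = 145^2 * 145^4 * 145^16 * 145^32 * 145^512 * 145^1024 * 145^4096 * 145^16384 = 9 (mod 148); answer 9
Step 3: U2 = 9; w = 5; total draws C(15,3) = 455; favorable C(10,3) = 120; P = 24/91; answer 24/91
Step 4: U3 = 24/91; threaded value p + q = 115; c = -10; remainder = value at the root: 8*(-10)^4 - 2*(-10)^3 + 7*(-10)^2 + 2*(-10)^1 - 8 = (80000) + (2000) + (700) + (-20) + (-8) = 82672; answer 82672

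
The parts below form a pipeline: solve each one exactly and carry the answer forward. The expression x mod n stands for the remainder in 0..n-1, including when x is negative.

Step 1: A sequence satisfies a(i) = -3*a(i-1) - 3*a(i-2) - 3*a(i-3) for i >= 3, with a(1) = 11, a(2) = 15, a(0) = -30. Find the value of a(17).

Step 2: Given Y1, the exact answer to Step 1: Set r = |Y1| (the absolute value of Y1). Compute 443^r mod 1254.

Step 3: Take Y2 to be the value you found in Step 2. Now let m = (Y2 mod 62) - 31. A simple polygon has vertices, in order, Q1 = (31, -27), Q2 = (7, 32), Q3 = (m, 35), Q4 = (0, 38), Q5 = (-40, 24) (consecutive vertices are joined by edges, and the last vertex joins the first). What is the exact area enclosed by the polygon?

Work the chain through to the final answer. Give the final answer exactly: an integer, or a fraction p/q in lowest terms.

1659

Step 1: a(3) = -3*(15) - 3*(11) - 3*(-30) = 12; iterating: a(3)=12, a(4)=-114, a(5)=261, a(6)=-477, a(7)=990, a(8)=-2322, a(9)=5427, a(10)=-12285, a(11)=27540, a(12)=-62046, a(13)=140373, a(14)=-317601, a(15)=717822, a(16)=-1621782, a(17)=3664683; answer 3664683
Step 2: Y1 = 3664683; r = 3664683; squarings mod 1254: 443^1=443, 443^2=625, 443^4=631, 443^8=643, 443^16=883, 443^32=955, 443^64=367, 443^128=511, 443^256=289, 443^512=757, 443^1024=1225, 443^2048=841, 443^4096=25, 443^8192=625, 443^16384=631, 443^32768=643, 443^65536=883, 443^131072=955, 443^262144=367, 443^524288=511, 443^1048576=289, 443^2097152=757; 443^3664683 = 443^1 * 443^2 * 443^8 * 443^32 * 443^256 * 443^512 * 443^2048 * 443^8192 * 443^16384 * 443^32768 * 443^65536 * 443^131072 * 443^262144 * 443^1048576 * 443^2097152 = 533 (mod 1254); answer 533
Step 3: Y2 = 533; m = 6; cross terms: (31*32 - 7*-27)=1181, (7*35 - 6*32)=53, (6*38 - 0*35)=228, (0*24 - -40*38)=1520, (-40*-27 - 31*24)=336; twice the area = |3318| = 3318; area = 1659; answer 1659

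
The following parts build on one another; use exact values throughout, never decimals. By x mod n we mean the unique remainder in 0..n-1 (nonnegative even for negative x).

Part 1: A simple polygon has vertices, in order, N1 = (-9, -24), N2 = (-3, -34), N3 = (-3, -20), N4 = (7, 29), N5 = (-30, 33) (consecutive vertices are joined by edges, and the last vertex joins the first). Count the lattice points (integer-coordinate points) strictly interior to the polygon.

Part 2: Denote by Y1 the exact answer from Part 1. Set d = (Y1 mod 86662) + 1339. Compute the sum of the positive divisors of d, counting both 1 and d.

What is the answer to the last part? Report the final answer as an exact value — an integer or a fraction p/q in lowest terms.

3872

Part 1: cross terms: (-9*-34 - -3*-24)=234, (-3*-20 - -3*-34)=-42, (-3*29 - 7*-20)=53, (7*33 - -30*29)=1101, (-30*-24 - -9*33)=1017; twice the area = |2363| = 2363; area = 2363/2; boundary points = 2 + 14 + 1 + 1 + 3 = 21; strictly interior points = area - boundary/2 + 1 = 1172; answer 1172
Part 2: Y1 = 1172; d = 2511; 2511 = 3^4 * 31; sigma = (1 + 3 + 9 + 27 + 81) * (1 + 31) = 121 * 32 = 3872; answer 3872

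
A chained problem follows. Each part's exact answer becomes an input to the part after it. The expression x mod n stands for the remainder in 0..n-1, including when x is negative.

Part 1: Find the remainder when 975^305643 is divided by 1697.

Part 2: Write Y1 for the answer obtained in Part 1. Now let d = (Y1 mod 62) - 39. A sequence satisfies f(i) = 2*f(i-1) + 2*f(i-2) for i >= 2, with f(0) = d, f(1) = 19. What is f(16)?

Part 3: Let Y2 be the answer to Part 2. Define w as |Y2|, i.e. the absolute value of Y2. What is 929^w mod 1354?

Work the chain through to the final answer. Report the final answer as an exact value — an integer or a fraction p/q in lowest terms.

Part 1: squarings mod 1697: 975^1=975, 975^2=305, 975^4=1387, 975^8=1068, 975^16=240, 975^32=1599, 975^64=1119, 975^128=1472, 975^256=1412, 975^512=1466, 975^1024=754, 975^2048=21, 975^4096=441, 975^8192=1023, 975^16384=1177, 975^32768=577, 975^65536=317, 975^131072=366, 975^262144=1590; 975^305643 = 975^1 * 975^2 * 975^8 * 975^32 * 975^64 * 975^128 * 975^256 * 975^2048 * 975^8192 * 975^32768 * 975^262144 = 858 (mod 1697); answer 858
Part 2: Y1 = 858; d = 13; f(2) = 2*(19) + 2*(13) = 64; iterating: f(2)=64, f(3)=166, f(4)=460, f(5)=1252, f(6)=3424, f(7)=9352, f(8)=25552, f(9)=69808, f(10)=190720, f(11)=521056, f(12)=1423552, f(13)=3889216, f(14)=10625536, f(15)=29029504, f(16)=79310080; answer 79310080
Part 3: Y2 = 79310080; w = 79310080; squarings mod 1354: 929^1=929, 929^2=543, 929^4=1031, 929^8=71, 929^16=979, 929^32=1163, 929^64=1277, 929^128=513, 929^256=493, 929^512=683, 929^1024=713, 929^2048=619, 929^4096=1333, 929^8192=441, 929^16384=859, 929^32768=1305, 929^65536=1047, 929^131072=823, 929^262144=329, 929^524288=1275, 929^1048576=825, 929^2097152=917, 929^4194304=55, 929^8388608=317, 929^16777216=293, 929^33554432=547, 929^67108864=1329; 929^79310080 = 929^256 * 929^1024 * 929^2048 * 929^8192 * 929^131072 * 929^524288 * 929^1048576 * 929^2097152 * 929^8388608 * 929^67108864 = 1197 (mod 1354); answer 1197

1197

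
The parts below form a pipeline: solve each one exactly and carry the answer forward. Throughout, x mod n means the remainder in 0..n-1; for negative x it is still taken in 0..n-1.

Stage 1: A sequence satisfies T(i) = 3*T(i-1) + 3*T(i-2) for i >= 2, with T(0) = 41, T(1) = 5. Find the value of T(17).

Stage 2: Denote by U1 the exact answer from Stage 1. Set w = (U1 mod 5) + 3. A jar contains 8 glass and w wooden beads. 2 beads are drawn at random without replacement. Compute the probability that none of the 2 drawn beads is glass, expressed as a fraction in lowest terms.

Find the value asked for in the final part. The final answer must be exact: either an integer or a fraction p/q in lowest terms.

3/55

Stage 1: T(2) = 3*(5) + 3*(41) = 138; iterating: T(2)=138, T(3)=429, T(4)=1701, T(5)=6390, T(6)=24273, T(7)=91989, T(8)=348786, T(9)=1322325, T(10)=5013333, T(11)=19006974, T(12)=72060921, T(13)=273203685, T(14)=1035793818, T(15)=3926992509, T(16)=14888358981, T(17)=56446054470; answer 56446054470
Stage 2: U1 = 56446054470; w = 3; total draws C(11,2) = 55; favorable C(3,2) = 3; P = 3/55; answer 3/55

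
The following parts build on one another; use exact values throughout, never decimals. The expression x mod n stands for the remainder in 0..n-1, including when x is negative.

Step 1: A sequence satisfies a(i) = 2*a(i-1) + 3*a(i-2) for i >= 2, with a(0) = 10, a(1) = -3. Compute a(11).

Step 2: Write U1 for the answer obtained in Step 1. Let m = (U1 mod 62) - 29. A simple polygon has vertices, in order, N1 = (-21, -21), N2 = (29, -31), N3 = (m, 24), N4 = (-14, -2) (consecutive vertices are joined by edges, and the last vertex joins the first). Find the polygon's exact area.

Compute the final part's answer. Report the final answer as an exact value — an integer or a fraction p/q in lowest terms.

1736

Step 1: a(2) = 2*(-3) + 3*(10) = 24; iterating: a(2)=24, a(3)=39, a(4)=150, a(5)=417, a(6)=1284, a(7)=3819, a(8)=11490, a(9)=34437, a(10)=103344, a(11)=309999; answer 309999
Step 2: U1 = 309999; m = 32; cross terms: (-21*-31 - 29*-21)=1260, (29*24 - 32*-31)=1688, (32*-2 - -14*24)=272, (-14*-21 - -21*-2)=252; twice the area = |3472| = 3472; area = 1736; answer 1736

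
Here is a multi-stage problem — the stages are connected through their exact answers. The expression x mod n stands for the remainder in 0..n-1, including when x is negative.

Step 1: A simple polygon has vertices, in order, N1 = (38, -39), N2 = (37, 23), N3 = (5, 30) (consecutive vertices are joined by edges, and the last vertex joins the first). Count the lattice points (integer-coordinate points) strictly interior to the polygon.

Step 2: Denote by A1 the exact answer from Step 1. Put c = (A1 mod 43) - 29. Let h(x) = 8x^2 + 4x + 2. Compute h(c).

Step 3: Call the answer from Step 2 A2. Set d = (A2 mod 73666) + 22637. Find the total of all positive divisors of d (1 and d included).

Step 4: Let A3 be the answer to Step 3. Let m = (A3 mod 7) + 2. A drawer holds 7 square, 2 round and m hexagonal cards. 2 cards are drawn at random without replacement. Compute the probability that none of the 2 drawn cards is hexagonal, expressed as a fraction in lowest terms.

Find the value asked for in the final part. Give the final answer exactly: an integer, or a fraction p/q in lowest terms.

36/55

Step 1: cross terms: (38*23 - 37*-39)=2317, (37*30 - 5*23)=995, (5*-39 - 38*30)=-1335; twice the area = |1977| = 1977; area = 1977/2; boundary points = 1 + 1 + 3 = 5; strictly interior points = area - boundary/2 + 1 = 987; answer 987
Step 2: A1 = 987; c = 12; 8*(12)^2 + 4*(12)^1 + 2 = (1152) + (48) + (2) = 1202; answer 1202
Step 3: A2 = 1202; d = 23839; 23839 = 31 * 769; sigma = (1 + 31) * (1 + 769) = 32 * 770 = 24640; answer 24640
Step 4: A3 = 24640; m = 2; total draws C(11,2) = 55; favorable C(9,2) = 36; P = 36/55; answer 36/55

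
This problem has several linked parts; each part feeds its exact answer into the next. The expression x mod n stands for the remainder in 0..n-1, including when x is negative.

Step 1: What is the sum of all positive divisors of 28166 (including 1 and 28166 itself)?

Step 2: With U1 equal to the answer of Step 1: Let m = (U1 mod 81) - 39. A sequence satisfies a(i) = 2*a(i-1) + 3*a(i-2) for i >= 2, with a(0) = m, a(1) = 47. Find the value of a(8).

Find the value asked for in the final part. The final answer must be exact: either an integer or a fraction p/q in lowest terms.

Step 1: 28166 = 2 * 14083; sigma = (1 + 2) * (1 + 14083) = 3 * 14084 = 42252; answer 42252
Step 2: U1 = 42252; m = 12; a(2) = 2*(47) + 3*(12) = 130; iterating: a(2)=130, a(3)=401, a(4)=1192, a(5)=3587, a(6)=10750, a(7)=32261, a(8)=96772; answer 96772

96772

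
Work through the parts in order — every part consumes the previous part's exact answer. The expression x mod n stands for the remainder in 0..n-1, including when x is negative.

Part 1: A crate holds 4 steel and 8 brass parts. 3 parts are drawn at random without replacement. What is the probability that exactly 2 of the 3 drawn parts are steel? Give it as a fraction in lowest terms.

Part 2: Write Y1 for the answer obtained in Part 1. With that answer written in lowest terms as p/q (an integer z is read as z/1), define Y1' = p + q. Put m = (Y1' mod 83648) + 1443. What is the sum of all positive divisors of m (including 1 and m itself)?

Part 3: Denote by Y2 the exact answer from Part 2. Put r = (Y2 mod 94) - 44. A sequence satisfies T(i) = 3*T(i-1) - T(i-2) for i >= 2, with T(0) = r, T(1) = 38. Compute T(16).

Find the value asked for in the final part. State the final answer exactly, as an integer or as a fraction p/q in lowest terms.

111065102

Part 1: total draws C(12,3) = 220; favorable C(4,2)*C(8,1) = 48; P = 12/55; answer 12/55
Part 2: Y1 = 12/55; threaded value p + q = 67; m = 1510; 1510 = 2 * 5 * 151; sigma = (1 + 2) * (1 + 5) * (1 + 151) = 3 * 6 * 152 = 2736; answer 2736
Part 3: Y2 = 2736; r = -34; T(2) = 3*(38) - 1*(-34) = 148; iterating: T(2)=148, T(3)=406, T(4)=1070, T(5)=2804, T(6)=7342, T(7)=19222, T(8)=50324, T(9)=131750, T(10)=344926, T(11)=903028, T(12)=2364158, T(13)=6189446, T(14)=16204180, T(15)=42423094, T(16)=111065102; answer 111065102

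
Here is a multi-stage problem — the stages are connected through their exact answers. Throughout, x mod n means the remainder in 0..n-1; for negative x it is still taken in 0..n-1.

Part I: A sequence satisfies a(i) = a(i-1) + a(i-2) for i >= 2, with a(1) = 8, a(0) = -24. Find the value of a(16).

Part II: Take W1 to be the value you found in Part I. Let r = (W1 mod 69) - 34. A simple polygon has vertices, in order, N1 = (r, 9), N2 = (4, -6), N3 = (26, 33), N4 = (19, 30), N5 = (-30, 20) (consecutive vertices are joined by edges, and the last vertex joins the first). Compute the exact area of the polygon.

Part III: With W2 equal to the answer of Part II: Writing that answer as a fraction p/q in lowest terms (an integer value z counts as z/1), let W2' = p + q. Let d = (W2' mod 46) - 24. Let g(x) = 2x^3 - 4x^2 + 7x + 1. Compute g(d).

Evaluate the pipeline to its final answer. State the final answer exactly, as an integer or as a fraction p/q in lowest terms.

5956

Part I: a(2) = 1*(8) + 1*(-24) = -16; iterating: a(2)=-16, a(3)=-8, a(4)=-24, a(5)=-32, a(6)=-56, a(7)=-88, a(8)=-144, a(9)=-232, a(10)=-376, a(11)=-608, a(12)=-984, a(13)=-1592, a(14)=-2576, a(15)=-4168, a(16)=-6744; answer -6744
Part II: W1 = -6744; r = -16; cross terms: (-16*-6 - 4*9)=60, (4*33 - 26*-6)=288, (26*30 - 19*33)=153, (19*20 - -30*30)=1280, (-30*9 - -16*20)=50; twice the area = |1831| = 1831; area = 1831/2; answer 1831/2
Part III: W2 = 1831/2; threaded value p + q = 1833; d = 15; 2*(15)^3 - 4*(15)^2 + 7*(15)^1 + 1 = (6750) + (-900) + (105) + (1) = 5956; answer 5956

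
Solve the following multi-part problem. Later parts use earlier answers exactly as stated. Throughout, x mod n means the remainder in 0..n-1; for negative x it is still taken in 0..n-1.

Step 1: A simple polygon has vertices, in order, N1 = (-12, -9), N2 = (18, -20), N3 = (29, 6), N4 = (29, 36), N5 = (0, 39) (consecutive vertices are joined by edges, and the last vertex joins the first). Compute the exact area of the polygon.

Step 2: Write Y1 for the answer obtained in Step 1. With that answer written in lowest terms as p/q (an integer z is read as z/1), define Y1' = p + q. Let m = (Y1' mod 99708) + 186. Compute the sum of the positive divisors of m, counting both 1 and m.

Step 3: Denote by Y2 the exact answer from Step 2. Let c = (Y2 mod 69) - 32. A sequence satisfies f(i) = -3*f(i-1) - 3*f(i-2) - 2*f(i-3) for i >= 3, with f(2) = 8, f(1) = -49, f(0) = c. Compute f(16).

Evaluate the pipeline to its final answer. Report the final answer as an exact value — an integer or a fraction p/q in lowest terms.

Step 1: cross terms: (-12*-20 - 18*-9)=402, (18*6 - 29*-20)=688, (29*36 - 29*6)=870, (29*39 - 0*36)=1131, (0*-9 - -12*39)=468; twice the area = |3559| = 3559; area = 3559/2; answer 3559/2
Step 2: Y1 = 3559/2; threaded value p + q = 3561; m = 3747; 3747 = 3 * 1249; sigma = (1 + 3) * (1 + 1249) = 4 * 1250 = 5000; answer 5000
Step 3: Y2 = 5000; c = 0; f(3) = -3*(8) - 3*(-49) - 2*(0) = 123; iterating: f(3)=123, f(4)=-295, f(5)=500, f(6)=-861, f(7)=1673, f(8)=-3436, f(9)=7011, f(10)=-14071, f(11)=28052, f(12)=-55965, f(13)=111881, f(14)=-223852, f(15)=447843, f(16)=-895735; answer -895735

-895735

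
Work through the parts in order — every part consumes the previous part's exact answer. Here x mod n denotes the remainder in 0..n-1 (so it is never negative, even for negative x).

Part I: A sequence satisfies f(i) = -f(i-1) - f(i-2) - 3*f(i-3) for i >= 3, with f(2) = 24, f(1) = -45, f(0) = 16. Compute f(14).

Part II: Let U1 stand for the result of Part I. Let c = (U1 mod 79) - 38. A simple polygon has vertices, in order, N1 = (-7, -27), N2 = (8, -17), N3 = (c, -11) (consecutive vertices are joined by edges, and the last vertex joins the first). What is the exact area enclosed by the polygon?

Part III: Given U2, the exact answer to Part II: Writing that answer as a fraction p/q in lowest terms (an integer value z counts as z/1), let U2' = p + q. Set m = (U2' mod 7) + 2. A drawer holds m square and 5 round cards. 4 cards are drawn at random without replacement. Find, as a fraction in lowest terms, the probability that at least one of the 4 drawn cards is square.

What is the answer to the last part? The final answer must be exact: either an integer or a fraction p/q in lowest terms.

Part I: f(3) = -1*(24) - 1*(-45) - 3*(16) = -27; iterating: f(3)=-27, f(4)=138, f(5)=-183, f(6)=126, f(7)=-357, f(8)=780, f(9)=-801, f(10)=1092, f(11)=-2631, f(12)=3942, f(13)=-4587, f(14)=8538; answer 8538
Part II: U1 = 8538; c = -32; cross terms: (-7*-17 - 8*-27)=335, (8*-11 - -32*-17)=-632, (-32*-27 - -7*-11)=787; twice the area = |490| = 490; area = 245; answer 245
Part III: U2 = 245; threaded value p + q = 246; m = 3; total draws C(8,4) = 70; complement C(5,4) = 5; favorable 70 - 5 = 65; P = 13/14; answer 13/14

13/14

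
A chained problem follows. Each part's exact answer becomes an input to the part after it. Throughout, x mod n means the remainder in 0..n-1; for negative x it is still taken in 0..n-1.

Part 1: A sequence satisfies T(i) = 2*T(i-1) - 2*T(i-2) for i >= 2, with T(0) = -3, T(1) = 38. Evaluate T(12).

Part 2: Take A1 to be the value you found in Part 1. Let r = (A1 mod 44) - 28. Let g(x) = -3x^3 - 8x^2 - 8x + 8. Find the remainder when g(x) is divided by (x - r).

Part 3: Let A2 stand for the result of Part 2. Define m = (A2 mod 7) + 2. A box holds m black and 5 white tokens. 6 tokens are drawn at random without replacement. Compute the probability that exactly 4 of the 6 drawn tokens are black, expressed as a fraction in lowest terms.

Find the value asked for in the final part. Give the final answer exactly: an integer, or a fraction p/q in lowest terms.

Part 1: T(2) = 2*(38) - 2*(-3) = 82; iterating: T(2)=82, T(3)=88, T(4)=12, T(5)=-152, T(6)=-328, T(7)=-352, T(8)=-48, T(9)=608, T(10)=1312, T(11)=1408, T(12)=192; answer 192
Part 2: A1 = 192; r = -12; remainder = value at the root: -3*(-12)^3 - 8*(-12)^2 - 8*(-12)^1 + 8 = (5184) + (-1152) + (96) + (8) = 4136; answer 4136
Part 3: A2 = 4136; m = 8; total draws C(13,6) = 1716; favorable C(8,4)*C(5,2) = 700; P = 175/429; answer 175/429

175/429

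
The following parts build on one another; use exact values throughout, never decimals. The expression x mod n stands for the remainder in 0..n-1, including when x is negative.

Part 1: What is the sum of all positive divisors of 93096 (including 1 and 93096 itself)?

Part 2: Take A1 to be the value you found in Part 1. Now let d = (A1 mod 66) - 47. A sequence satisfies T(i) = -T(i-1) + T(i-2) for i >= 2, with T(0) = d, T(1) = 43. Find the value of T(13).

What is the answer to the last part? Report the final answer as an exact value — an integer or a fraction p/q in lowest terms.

Part 1: 93096 = 2^3 * 3^3 * 431; sigma = (1 + 2 + 4 + 8) * (1 + 3 + 9 + 27) * (1 + 431) = 15 * 40 * 432 = 259200; answer 259200
Part 2: A1 = 259200; d = -29; T(2) = -1*(43) + 1*(-29) = -72; iterating: T(2)=-72, T(3)=115, T(4)=-187, T(5)=302, T(6)=-489, T(7)=791, T(8)=-1280, T(9)=2071, T(10)=-3351, T(11)=5422, T(12)=-8773, T(13)=14195; answer 14195

14195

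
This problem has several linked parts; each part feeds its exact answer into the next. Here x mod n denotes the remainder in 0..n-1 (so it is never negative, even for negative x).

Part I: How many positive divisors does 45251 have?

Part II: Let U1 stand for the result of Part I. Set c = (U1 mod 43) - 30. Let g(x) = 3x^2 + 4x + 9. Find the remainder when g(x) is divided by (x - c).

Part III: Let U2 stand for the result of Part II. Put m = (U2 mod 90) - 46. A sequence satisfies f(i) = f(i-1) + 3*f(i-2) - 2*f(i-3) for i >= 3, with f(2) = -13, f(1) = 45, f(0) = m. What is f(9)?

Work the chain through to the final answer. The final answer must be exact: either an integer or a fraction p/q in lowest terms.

4848

Part I: 45251 = 37 * 1223; number of divisors = (1+1) * (1+1) = 4; answer 4
Part II: U1 = 4; c = -26; remainder = value at the root: 3*(-26)^2 + 4*(-26)^1 + 9 = (2028) + (-104) + (9) = 1933; answer 1933
Part III: U2 = 1933; m = -3; f(3) = 1*(-13) + 3*(45) - 2*(-3) = 128; iterating: f(3)=128, f(4)=-1, f(5)=409, f(6)=150, f(7)=1379, f(8)=1011, f(9)=4848; answer 4848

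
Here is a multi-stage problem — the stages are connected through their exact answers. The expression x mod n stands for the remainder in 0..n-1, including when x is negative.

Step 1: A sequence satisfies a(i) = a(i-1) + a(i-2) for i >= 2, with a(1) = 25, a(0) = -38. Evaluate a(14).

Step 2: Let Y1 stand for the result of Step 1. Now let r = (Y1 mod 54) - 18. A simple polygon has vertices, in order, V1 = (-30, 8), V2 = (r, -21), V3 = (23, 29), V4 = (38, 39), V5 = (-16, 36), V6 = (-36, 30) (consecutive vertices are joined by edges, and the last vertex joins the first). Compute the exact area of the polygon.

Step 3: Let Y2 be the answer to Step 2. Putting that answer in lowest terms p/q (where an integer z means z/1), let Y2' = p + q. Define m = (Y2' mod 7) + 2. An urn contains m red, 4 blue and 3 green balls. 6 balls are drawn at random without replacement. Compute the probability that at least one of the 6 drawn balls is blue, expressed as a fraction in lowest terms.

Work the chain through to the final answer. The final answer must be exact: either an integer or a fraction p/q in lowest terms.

136/143

Step 1: a(2) = 1*(25) + 1*(-38) = -13; iterating: a(2)=-13, a(3)=12, a(4)=-1, a(5)=11, a(6)=10, a(7)=21, a(8)=31, a(9)=52, a(10)=83, a(11)=135, a(12)=218, a(13)=353, a(14)=571; answer 571
Step 2: Y1 = 571; r = 13; cross terms: (-30*-21 - 13*8)=526, (13*29 - 23*-21)=860, (23*39 - 38*29)=-205, (38*36 - -16*39)=1992, (-16*30 - -36*36)=816, (-36*8 - -30*30)=612; twice the area = |4601| = 4601; area = 4601/2; answer 4601/2
Step 3: Y2 = 4601/2; threaded value p + q = 4603; m = 6; total draws C(13,6) = 1716; complement C(9,6) = 84; favorable 1716 - 84 = 1632; P = 136/143; answer 136/143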